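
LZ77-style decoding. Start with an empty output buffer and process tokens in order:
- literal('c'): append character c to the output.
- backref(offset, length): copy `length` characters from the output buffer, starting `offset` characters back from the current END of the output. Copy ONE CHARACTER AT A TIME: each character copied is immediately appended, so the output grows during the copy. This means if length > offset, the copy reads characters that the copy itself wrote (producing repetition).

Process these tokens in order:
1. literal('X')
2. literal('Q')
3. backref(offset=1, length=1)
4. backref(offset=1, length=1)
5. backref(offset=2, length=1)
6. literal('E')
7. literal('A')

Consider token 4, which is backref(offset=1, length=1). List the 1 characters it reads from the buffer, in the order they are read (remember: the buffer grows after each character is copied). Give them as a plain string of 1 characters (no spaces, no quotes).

Answer: Q

Derivation:
Token 1: literal('X'). Output: "X"
Token 2: literal('Q'). Output: "XQ"
Token 3: backref(off=1, len=1). Copied 'Q' from pos 1. Output: "XQQ"
Token 4: backref(off=1, len=1). Buffer before: "XQQ" (len 3)
  byte 1: read out[2]='Q', append. Buffer now: "XQQQ"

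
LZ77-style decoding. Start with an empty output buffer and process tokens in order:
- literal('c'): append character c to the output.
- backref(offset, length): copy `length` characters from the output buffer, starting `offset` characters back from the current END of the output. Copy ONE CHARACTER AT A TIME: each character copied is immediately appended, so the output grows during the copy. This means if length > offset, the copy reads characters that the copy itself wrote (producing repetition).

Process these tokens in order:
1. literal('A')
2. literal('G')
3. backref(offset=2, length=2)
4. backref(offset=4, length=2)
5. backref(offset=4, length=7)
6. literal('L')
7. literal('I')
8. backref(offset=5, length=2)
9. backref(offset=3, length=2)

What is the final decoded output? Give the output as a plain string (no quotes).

Answer: AGAGAGAGAGAGALIAGIA

Derivation:
Token 1: literal('A'). Output: "A"
Token 2: literal('G'). Output: "AG"
Token 3: backref(off=2, len=2). Copied 'AG' from pos 0. Output: "AGAG"
Token 4: backref(off=4, len=2). Copied 'AG' from pos 0. Output: "AGAGAG"
Token 5: backref(off=4, len=7) (overlapping!). Copied 'AGAGAGA' from pos 2. Output: "AGAGAGAGAGAGA"
Token 6: literal('L'). Output: "AGAGAGAGAGAGAL"
Token 7: literal('I'). Output: "AGAGAGAGAGAGALI"
Token 8: backref(off=5, len=2). Copied 'AG' from pos 10. Output: "AGAGAGAGAGAGALIAG"
Token 9: backref(off=3, len=2). Copied 'IA' from pos 14. Output: "AGAGAGAGAGAGALIAGIA"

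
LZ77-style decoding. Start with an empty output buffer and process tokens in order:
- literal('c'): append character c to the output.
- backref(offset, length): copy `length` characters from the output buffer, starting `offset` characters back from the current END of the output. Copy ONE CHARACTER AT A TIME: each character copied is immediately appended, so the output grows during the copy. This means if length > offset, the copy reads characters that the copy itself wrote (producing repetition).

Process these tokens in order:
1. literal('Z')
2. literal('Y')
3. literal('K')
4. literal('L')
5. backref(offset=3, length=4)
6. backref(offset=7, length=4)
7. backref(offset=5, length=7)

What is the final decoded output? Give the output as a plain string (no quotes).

Token 1: literal('Z'). Output: "Z"
Token 2: literal('Y'). Output: "ZY"
Token 3: literal('K'). Output: "ZYK"
Token 4: literal('L'). Output: "ZYKL"
Token 5: backref(off=3, len=4) (overlapping!). Copied 'YKLY' from pos 1. Output: "ZYKLYKLY"
Token 6: backref(off=7, len=4). Copied 'YKLY' from pos 1. Output: "ZYKLYKLYYKLY"
Token 7: backref(off=5, len=7) (overlapping!). Copied 'YYKLYYY' from pos 7. Output: "ZYKLYKLYYKLYYYKLYYY"

Answer: ZYKLYKLYYKLYYYKLYYY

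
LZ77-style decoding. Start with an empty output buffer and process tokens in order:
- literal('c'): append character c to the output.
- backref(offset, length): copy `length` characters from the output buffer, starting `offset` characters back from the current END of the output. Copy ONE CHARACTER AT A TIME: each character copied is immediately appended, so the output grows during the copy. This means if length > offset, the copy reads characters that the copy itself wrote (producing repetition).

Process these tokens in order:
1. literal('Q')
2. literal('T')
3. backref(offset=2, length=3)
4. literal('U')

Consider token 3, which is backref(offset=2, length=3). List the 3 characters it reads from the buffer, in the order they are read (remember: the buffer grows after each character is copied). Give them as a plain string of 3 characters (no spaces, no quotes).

Token 1: literal('Q'). Output: "Q"
Token 2: literal('T'). Output: "QT"
Token 3: backref(off=2, len=3). Buffer before: "QT" (len 2)
  byte 1: read out[0]='Q', append. Buffer now: "QTQ"
  byte 2: read out[1]='T', append. Buffer now: "QTQT"
  byte 3: read out[2]='Q', append. Buffer now: "QTQTQ"

Answer: QTQ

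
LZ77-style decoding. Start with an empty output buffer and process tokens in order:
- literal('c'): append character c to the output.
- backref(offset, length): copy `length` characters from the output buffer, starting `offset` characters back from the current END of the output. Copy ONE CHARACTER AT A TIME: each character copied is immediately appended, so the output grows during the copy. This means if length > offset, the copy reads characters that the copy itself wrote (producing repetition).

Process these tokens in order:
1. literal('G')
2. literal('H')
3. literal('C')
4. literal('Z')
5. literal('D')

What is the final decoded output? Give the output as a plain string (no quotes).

Answer: GHCZD

Derivation:
Token 1: literal('G'). Output: "G"
Token 2: literal('H'). Output: "GH"
Token 3: literal('C'). Output: "GHC"
Token 4: literal('Z'). Output: "GHCZ"
Token 5: literal('D'). Output: "GHCZD"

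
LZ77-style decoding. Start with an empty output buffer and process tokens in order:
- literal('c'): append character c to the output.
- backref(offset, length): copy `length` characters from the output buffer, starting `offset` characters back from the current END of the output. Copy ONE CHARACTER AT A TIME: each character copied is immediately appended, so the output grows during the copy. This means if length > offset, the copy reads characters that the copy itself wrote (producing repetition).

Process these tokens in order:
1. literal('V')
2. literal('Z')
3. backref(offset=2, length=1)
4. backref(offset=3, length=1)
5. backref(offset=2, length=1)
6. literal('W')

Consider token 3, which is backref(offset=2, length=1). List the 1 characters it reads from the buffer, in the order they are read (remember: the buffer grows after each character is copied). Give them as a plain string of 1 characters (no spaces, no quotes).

Token 1: literal('V'). Output: "V"
Token 2: literal('Z'). Output: "VZ"
Token 3: backref(off=2, len=1). Buffer before: "VZ" (len 2)
  byte 1: read out[0]='V', append. Buffer now: "VZV"

Answer: V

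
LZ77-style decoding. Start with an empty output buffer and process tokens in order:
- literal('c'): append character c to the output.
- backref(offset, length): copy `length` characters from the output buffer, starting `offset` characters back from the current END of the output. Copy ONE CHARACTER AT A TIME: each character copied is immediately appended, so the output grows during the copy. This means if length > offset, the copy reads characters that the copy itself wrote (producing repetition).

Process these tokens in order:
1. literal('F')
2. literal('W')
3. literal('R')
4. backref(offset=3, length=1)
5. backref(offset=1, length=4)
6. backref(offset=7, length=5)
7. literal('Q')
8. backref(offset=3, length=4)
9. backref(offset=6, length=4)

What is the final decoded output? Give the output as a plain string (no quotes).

Answer: FWRFFFFFWRFFFQFFQFFQFF

Derivation:
Token 1: literal('F'). Output: "F"
Token 2: literal('W'). Output: "FW"
Token 3: literal('R'). Output: "FWR"
Token 4: backref(off=3, len=1). Copied 'F' from pos 0. Output: "FWRF"
Token 5: backref(off=1, len=4) (overlapping!). Copied 'FFFF' from pos 3. Output: "FWRFFFFF"
Token 6: backref(off=7, len=5). Copied 'WRFFF' from pos 1. Output: "FWRFFFFFWRFFF"
Token 7: literal('Q'). Output: "FWRFFFFFWRFFFQ"
Token 8: backref(off=3, len=4) (overlapping!). Copied 'FFQF' from pos 11. Output: "FWRFFFFFWRFFFQFFQF"
Token 9: backref(off=6, len=4). Copied 'FQFF' from pos 12. Output: "FWRFFFFFWRFFFQFFQFFQFF"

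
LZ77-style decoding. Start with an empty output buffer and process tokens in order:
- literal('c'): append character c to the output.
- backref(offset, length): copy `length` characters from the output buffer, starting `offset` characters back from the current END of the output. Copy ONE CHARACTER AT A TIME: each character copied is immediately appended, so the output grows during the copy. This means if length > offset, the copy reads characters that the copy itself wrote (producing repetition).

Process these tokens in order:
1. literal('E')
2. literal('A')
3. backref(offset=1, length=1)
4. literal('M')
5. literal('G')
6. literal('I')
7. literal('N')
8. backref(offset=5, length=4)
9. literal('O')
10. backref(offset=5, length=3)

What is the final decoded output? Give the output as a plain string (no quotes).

Answer: EAAMGINAMGIOAMG

Derivation:
Token 1: literal('E'). Output: "E"
Token 2: literal('A'). Output: "EA"
Token 3: backref(off=1, len=1). Copied 'A' from pos 1. Output: "EAA"
Token 4: literal('M'). Output: "EAAM"
Token 5: literal('G'). Output: "EAAMG"
Token 6: literal('I'). Output: "EAAMGI"
Token 7: literal('N'). Output: "EAAMGIN"
Token 8: backref(off=5, len=4). Copied 'AMGI' from pos 2. Output: "EAAMGINAMGI"
Token 9: literal('O'). Output: "EAAMGINAMGIO"
Token 10: backref(off=5, len=3). Copied 'AMG' from pos 7. Output: "EAAMGINAMGIOAMG"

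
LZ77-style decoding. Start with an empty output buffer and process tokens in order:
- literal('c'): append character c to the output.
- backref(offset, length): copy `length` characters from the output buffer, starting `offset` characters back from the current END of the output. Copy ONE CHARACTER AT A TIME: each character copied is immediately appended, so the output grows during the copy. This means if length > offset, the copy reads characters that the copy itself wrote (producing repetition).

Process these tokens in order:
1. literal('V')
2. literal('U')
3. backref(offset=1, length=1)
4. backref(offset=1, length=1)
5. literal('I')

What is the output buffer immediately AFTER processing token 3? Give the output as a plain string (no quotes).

Answer: VUU

Derivation:
Token 1: literal('V'). Output: "V"
Token 2: literal('U'). Output: "VU"
Token 3: backref(off=1, len=1). Copied 'U' from pos 1. Output: "VUU"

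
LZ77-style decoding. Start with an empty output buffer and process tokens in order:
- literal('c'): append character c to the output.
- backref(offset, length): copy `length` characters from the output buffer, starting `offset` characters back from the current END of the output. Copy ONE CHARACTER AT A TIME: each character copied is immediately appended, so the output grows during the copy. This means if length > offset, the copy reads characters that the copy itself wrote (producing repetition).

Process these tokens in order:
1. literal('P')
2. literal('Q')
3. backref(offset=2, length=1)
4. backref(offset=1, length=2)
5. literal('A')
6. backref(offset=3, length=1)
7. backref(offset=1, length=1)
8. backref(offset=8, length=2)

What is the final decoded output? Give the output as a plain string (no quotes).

Token 1: literal('P'). Output: "P"
Token 2: literal('Q'). Output: "PQ"
Token 3: backref(off=2, len=1). Copied 'P' from pos 0. Output: "PQP"
Token 4: backref(off=1, len=2) (overlapping!). Copied 'PP' from pos 2. Output: "PQPPP"
Token 5: literal('A'). Output: "PQPPPA"
Token 6: backref(off=3, len=1). Copied 'P' from pos 3. Output: "PQPPPAP"
Token 7: backref(off=1, len=1). Copied 'P' from pos 6. Output: "PQPPPAPP"
Token 8: backref(off=8, len=2). Copied 'PQ' from pos 0. Output: "PQPPPAPPPQ"

Answer: PQPPPAPPPQ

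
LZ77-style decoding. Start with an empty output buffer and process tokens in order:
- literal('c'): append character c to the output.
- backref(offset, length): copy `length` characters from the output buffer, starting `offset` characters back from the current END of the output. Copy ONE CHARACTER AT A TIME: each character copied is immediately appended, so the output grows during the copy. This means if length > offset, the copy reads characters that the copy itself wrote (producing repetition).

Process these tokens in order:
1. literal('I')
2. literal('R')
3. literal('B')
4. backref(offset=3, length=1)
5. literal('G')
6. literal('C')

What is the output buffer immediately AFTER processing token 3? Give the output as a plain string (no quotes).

Token 1: literal('I'). Output: "I"
Token 2: literal('R'). Output: "IR"
Token 3: literal('B'). Output: "IRB"

Answer: IRB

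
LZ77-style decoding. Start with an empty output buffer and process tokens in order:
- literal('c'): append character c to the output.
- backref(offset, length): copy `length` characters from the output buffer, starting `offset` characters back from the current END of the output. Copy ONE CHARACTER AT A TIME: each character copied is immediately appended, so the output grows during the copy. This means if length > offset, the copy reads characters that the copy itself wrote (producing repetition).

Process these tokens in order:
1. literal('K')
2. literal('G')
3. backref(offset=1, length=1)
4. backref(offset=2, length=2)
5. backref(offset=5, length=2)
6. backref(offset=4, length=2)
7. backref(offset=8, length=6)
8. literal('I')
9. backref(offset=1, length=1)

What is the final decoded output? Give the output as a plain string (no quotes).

Token 1: literal('K'). Output: "K"
Token 2: literal('G'). Output: "KG"
Token 3: backref(off=1, len=1). Copied 'G' from pos 1. Output: "KGG"
Token 4: backref(off=2, len=2). Copied 'GG' from pos 1. Output: "KGGGG"
Token 5: backref(off=5, len=2). Copied 'KG' from pos 0. Output: "KGGGGKG"
Token 6: backref(off=4, len=2). Copied 'GG' from pos 3. Output: "KGGGGKGGG"
Token 7: backref(off=8, len=6). Copied 'GGGGKG' from pos 1. Output: "KGGGGKGGGGGGGKG"
Token 8: literal('I'). Output: "KGGGGKGGGGGGGKGI"
Token 9: backref(off=1, len=1). Copied 'I' from pos 15. Output: "KGGGGKGGGGGGGKGII"

Answer: KGGGGKGGGGGGGKGII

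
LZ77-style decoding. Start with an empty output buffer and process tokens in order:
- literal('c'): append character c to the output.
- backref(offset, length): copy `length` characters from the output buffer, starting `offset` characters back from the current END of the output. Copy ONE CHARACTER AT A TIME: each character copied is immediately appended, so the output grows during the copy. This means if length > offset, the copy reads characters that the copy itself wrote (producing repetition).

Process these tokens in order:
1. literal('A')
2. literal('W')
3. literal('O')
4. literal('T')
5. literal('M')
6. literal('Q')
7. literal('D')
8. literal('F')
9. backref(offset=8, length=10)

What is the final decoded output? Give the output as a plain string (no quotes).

Answer: AWOTMQDFAWOTMQDFAW

Derivation:
Token 1: literal('A'). Output: "A"
Token 2: literal('W'). Output: "AW"
Token 3: literal('O'). Output: "AWO"
Token 4: literal('T'). Output: "AWOT"
Token 5: literal('M'). Output: "AWOTM"
Token 6: literal('Q'). Output: "AWOTMQ"
Token 7: literal('D'). Output: "AWOTMQD"
Token 8: literal('F'). Output: "AWOTMQDF"
Token 9: backref(off=8, len=10) (overlapping!). Copied 'AWOTMQDFAW' from pos 0. Output: "AWOTMQDFAWOTMQDFAW"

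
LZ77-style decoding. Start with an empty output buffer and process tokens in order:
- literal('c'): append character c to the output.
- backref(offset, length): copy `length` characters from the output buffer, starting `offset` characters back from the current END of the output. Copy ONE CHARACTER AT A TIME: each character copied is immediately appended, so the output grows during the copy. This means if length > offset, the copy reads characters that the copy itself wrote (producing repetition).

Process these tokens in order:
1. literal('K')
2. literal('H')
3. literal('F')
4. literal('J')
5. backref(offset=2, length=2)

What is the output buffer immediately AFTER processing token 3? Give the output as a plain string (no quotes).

Token 1: literal('K'). Output: "K"
Token 2: literal('H'). Output: "KH"
Token 3: literal('F'). Output: "KHF"

Answer: KHF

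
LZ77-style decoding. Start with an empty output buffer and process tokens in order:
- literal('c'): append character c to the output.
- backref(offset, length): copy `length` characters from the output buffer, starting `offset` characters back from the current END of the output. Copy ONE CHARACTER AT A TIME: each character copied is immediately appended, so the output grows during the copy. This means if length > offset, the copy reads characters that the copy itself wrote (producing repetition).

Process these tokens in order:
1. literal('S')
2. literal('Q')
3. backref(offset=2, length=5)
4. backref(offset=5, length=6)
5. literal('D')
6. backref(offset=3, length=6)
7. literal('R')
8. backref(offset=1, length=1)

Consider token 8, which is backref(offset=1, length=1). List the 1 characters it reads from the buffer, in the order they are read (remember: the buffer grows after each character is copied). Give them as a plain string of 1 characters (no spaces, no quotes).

Answer: R

Derivation:
Token 1: literal('S'). Output: "S"
Token 2: literal('Q'). Output: "SQ"
Token 3: backref(off=2, len=5) (overlapping!). Copied 'SQSQS' from pos 0. Output: "SQSQSQS"
Token 4: backref(off=5, len=6) (overlapping!). Copied 'SQSQSS' from pos 2. Output: "SQSQSQSSQSQSS"
Token 5: literal('D'). Output: "SQSQSQSSQSQSSD"
Token 6: backref(off=3, len=6) (overlapping!). Copied 'SSDSSD' from pos 11. Output: "SQSQSQSSQSQSSDSSDSSD"
Token 7: literal('R'). Output: "SQSQSQSSQSQSSDSSDSSDR"
Token 8: backref(off=1, len=1). Buffer before: "SQSQSQSSQSQSSDSSDSSDR" (len 21)
  byte 1: read out[20]='R', append. Buffer now: "SQSQSQSSQSQSSDSSDSSDRR"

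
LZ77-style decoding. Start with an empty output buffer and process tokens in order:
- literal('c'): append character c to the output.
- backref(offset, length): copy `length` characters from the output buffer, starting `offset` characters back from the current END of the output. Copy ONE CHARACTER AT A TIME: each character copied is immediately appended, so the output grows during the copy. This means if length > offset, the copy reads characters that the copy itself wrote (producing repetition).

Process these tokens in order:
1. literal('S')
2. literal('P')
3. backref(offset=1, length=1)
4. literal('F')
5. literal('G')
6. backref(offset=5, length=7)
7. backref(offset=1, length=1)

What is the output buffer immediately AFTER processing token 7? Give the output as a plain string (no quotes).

Answer: SPPFGSPPFGSPP

Derivation:
Token 1: literal('S'). Output: "S"
Token 2: literal('P'). Output: "SP"
Token 3: backref(off=1, len=1). Copied 'P' from pos 1. Output: "SPP"
Token 4: literal('F'). Output: "SPPF"
Token 5: literal('G'). Output: "SPPFG"
Token 6: backref(off=5, len=7) (overlapping!). Copied 'SPPFGSP' from pos 0. Output: "SPPFGSPPFGSP"
Token 7: backref(off=1, len=1). Copied 'P' from pos 11. Output: "SPPFGSPPFGSPP"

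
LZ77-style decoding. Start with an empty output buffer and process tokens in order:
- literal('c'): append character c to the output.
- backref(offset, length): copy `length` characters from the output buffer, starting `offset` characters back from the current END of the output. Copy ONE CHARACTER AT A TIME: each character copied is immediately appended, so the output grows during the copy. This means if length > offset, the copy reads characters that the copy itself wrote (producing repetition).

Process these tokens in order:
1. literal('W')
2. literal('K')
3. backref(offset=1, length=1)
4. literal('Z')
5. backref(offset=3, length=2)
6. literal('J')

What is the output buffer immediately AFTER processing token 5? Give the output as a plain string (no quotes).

Token 1: literal('W'). Output: "W"
Token 2: literal('K'). Output: "WK"
Token 3: backref(off=1, len=1). Copied 'K' from pos 1. Output: "WKK"
Token 4: literal('Z'). Output: "WKKZ"
Token 5: backref(off=3, len=2). Copied 'KK' from pos 1. Output: "WKKZKK"

Answer: WKKZKK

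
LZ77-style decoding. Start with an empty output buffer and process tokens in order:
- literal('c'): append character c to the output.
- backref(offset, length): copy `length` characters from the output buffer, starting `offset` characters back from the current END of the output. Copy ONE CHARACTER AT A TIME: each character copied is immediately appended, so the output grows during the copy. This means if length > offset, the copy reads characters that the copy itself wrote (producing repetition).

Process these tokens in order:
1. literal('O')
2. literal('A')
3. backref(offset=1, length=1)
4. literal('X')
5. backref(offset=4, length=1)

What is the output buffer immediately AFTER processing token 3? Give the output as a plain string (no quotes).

Token 1: literal('O'). Output: "O"
Token 2: literal('A'). Output: "OA"
Token 3: backref(off=1, len=1). Copied 'A' from pos 1. Output: "OAA"

Answer: OAA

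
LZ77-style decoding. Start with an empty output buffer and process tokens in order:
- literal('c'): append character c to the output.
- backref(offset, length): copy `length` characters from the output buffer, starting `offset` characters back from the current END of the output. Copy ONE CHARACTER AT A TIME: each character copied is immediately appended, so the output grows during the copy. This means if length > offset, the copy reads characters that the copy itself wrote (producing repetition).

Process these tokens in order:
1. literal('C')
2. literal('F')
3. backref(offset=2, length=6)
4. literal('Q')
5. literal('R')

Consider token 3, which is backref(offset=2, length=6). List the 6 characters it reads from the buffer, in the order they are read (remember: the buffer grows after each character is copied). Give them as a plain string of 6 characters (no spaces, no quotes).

Token 1: literal('C'). Output: "C"
Token 2: literal('F'). Output: "CF"
Token 3: backref(off=2, len=6). Buffer before: "CF" (len 2)
  byte 1: read out[0]='C', append. Buffer now: "CFC"
  byte 2: read out[1]='F', append. Buffer now: "CFCF"
  byte 3: read out[2]='C', append. Buffer now: "CFCFC"
  byte 4: read out[3]='F', append. Buffer now: "CFCFCF"
  byte 5: read out[4]='C', append. Buffer now: "CFCFCFC"
  byte 6: read out[5]='F', append. Buffer now: "CFCFCFCF"

Answer: CFCFCF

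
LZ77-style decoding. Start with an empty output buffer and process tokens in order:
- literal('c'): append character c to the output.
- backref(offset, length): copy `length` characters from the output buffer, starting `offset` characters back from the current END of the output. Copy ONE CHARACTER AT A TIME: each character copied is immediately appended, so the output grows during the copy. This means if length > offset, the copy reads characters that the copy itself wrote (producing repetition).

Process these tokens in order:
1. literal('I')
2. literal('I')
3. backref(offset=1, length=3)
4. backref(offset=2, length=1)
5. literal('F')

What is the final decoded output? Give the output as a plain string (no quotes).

Answer: IIIIIIF

Derivation:
Token 1: literal('I'). Output: "I"
Token 2: literal('I'). Output: "II"
Token 3: backref(off=1, len=3) (overlapping!). Copied 'III' from pos 1. Output: "IIIII"
Token 4: backref(off=2, len=1). Copied 'I' from pos 3. Output: "IIIIII"
Token 5: literal('F'). Output: "IIIIIIF"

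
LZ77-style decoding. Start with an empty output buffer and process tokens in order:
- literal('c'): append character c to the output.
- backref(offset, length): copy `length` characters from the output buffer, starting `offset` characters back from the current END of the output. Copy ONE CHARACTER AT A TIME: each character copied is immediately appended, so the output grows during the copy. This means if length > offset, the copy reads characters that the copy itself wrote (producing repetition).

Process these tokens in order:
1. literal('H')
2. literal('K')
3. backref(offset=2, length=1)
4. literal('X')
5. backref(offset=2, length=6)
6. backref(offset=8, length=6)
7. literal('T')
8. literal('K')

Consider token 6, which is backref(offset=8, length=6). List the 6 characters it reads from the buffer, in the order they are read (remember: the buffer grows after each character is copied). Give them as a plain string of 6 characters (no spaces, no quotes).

Answer: HXHXHX

Derivation:
Token 1: literal('H'). Output: "H"
Token 2: literal('K'). Output: "HK"
Token 3: backref(off=2, len=1). Copied 'H' from pos 0. Output: "HKH"
Token 4: literal('X'). Output: "HKHX"
Token 5: backref(off=2, len=6) (overlapping!). Copied 'HXHXHX' from pos 2. Output: "HKHXHXHXHX"
Token 6: backref(off=8, len=6). Buffer before: "HKHXHXHXHX" (len 10)
  byte 1: read out[2]='H', append. Buffer now: "HKHXHXHXHXH"
  byte 2: read out[3]='X', append. Buffer now: "HKHXHXHXHXHX"
  byte 3: read out[4]='H', append. Buffer now: "HKHXHXHXHXHXH"
  byte 4: read out[5]='X', append. Buffer now: "HKHXHXHXHXHXHX"
  byte 5: read out[6]='H', append. Buffer now: "HKHXHXHXHXHXHXH"
  byte 6: read out[7]='X', append. Buffer now: "HKHXHXHXHXHXHXHX"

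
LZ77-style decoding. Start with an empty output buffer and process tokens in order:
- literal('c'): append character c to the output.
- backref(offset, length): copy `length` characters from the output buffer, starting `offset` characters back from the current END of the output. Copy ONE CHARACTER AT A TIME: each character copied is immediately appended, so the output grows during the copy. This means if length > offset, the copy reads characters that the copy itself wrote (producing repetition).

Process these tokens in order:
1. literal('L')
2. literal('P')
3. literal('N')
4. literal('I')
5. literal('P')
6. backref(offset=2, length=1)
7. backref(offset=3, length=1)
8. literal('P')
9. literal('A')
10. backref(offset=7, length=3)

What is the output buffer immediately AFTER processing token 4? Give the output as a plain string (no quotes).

Answer: LPNI

Derivation:
Token 1: literal('L'). Output: "L"
Token 2: literal('P'). Output: "LP"
Token 3: literal('N'). Output: "LPN"
Token 4: literal('I'). Output: "LPNI"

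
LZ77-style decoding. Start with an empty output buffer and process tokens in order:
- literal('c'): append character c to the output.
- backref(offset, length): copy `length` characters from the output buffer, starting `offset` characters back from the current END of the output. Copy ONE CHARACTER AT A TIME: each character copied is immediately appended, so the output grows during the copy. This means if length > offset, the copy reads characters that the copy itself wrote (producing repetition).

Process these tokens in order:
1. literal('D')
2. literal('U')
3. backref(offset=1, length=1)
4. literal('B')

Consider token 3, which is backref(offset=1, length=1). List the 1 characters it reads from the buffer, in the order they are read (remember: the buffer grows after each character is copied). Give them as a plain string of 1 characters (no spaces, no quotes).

Answer: U

Derivation:
Token 1: literal('D'). Output: "D"
Token 2: literal('U'). Output: "DU"
Token 3: backref(off=1, len=1). Buffer before: "DU" (len 2)
  byte 1: read out[1]='U', append. Buffer now: "DUU"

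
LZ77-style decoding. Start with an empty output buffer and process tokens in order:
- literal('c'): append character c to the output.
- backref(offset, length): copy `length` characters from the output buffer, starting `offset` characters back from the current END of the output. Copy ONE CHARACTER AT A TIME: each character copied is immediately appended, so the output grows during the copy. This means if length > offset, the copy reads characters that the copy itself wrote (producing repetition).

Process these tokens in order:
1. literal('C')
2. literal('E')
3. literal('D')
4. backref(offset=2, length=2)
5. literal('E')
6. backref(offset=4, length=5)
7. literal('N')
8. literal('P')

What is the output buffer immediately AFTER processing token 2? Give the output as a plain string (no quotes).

Token 1: literal('C'). Output: "C"
Token 2: literal('E'). Output: "CE"

Answer: CE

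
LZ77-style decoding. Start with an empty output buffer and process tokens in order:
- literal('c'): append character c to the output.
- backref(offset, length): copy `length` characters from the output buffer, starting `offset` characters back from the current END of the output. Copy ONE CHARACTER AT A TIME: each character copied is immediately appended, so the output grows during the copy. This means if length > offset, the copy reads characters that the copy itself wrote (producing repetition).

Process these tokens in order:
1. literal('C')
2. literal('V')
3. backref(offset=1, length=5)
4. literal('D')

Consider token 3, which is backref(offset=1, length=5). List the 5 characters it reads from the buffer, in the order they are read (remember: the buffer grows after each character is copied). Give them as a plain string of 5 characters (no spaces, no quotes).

Token 1: literal('C'). Output: "C"
Token 2: literal('V'). Output: "CV"
Token 3: backref(off=1, len=5). Buffer before: "CV" (len 2)
  byte 1: read out[1]='V', append. Buffer now: "CVV"
  byte 2: read out[2]='V', append. Buffer now: "CVVV"
  byte 3: read out[3]='V', append. Buffer now: "CVVVV"
  byte 4: read out[4]='V', append. Buffer now: "CVVVVV"
  byte 5: read out[5]='V', append. Buffer now: "CVVVVVV"

Answer: VVVVV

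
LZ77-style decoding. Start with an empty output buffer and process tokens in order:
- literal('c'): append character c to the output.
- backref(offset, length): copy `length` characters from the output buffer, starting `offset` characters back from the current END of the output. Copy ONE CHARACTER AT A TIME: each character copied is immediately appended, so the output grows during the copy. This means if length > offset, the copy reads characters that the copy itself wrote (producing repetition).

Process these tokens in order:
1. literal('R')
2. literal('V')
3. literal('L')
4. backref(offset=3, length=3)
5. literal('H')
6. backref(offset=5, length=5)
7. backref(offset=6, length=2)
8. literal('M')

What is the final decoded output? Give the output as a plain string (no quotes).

Token 1: literal('R'). Output: "R"
Token 2: literal('V'). Output: "RV"
Token 3: literal('L'). Output: "RVL"
Token 4: backref(off=3, len=3). Copied 'RVL' from pos 0. Output: "RVLRVL"
Token 5: literal('H'). Output: "RVLRVLH"
Token 6: backref(off=5, len=5). Copied 'LRVLH' from pos 2. Output: "RVLRVLHLRVLH"
Token 7: backref(off=6, len=2). Copied 'HL' from pos 6. Output: "RVLRVLHLRVLHHL"
Token 8: literal('M'). Output: "RVLRVLHLRVLHHLM"

Answer: RVLRVLHLRVLHHLM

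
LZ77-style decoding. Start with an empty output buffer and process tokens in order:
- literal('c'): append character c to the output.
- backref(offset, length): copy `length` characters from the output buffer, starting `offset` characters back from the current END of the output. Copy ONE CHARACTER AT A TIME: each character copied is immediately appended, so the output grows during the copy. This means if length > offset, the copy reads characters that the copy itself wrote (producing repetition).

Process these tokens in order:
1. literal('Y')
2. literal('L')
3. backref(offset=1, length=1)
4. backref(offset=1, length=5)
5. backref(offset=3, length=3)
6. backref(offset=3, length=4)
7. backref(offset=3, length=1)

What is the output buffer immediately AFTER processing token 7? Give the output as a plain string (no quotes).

Token 1: literal('Y'). Output: "Y"
Token 2: literal('L'). Output: "YL"
Token 3: backref(off=1, len=1). Copied 'L' from pos 1. Output: "YLL"
Token 4: backref(off=1, len=5) (overlapping!). Copied 'LLLLL' from pos 2. Output: "YLLLLLLL"
Token 5: backref(off=3, len=3). Copied 'LLL' from pos 5. Output: "YLLLLLLLLLL"
Token 6: backref(off=3, len=4) (overlapping!). Copied 'LLLL' from pos 8. Output: "YLLLLLLLLLLLLLL"
Token 7: backref(off=3, len=1). Copied 'L' from pos 12. Output: "YLLLLLLLLLLLLLLL"

Answer: YLLLLLLLLLLLLLLL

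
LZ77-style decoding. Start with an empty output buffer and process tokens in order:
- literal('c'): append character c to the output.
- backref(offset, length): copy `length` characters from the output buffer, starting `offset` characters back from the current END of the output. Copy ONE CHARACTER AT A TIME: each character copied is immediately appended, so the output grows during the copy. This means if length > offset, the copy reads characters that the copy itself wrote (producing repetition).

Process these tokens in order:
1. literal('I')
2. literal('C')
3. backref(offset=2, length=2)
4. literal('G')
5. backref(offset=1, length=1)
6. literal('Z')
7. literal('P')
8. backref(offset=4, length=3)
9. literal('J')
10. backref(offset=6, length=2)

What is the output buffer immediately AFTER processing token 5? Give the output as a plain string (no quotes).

Answer: ICICGG

Derivation:
Token 1: literal('I'). Output: "I"
Token 2: literal('C'). Output: "IC"
Token 3: backref(off=2, len=2). Copied 'IC' from pos 0. Output: "ICIC"
Token 4: literal('G'). Output: "ICICG"
Token 5: backref(off=1, len=1). Copied 'G' from pos 4. Output: "ICICGG"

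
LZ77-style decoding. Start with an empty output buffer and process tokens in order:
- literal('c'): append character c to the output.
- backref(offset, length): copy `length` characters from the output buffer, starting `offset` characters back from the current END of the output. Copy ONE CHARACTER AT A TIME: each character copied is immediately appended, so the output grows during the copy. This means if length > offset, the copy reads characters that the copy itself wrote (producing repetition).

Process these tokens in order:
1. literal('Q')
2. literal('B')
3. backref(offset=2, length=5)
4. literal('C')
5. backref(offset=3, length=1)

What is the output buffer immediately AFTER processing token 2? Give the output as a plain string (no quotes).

Answer: QB

Derivation:
Token 1: literal('Q'). Output: "Q"
Token 2: literal('B'). Output: "QB"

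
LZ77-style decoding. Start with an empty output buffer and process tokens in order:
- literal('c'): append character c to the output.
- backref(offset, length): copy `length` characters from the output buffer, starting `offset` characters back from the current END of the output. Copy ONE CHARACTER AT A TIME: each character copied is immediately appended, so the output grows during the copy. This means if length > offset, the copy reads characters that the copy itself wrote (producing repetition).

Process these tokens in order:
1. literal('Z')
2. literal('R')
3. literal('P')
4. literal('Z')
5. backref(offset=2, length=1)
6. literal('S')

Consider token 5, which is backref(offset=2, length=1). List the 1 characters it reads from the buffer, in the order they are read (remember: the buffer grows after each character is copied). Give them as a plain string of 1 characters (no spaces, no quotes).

Token 1: literal('Z'). Output: "Z"
Token 2: literal('R'). Output: "ZR"
Token 3: literal('P'). Output: "ZRP"
Token 4: literal('Z'). Output: "ZRPZ"
Token 5: backref(off=2, len=1). Buffer before: "ZRPZ" (len 4)
  byte 1: read out[2]='P', append. Buffer now: "ZRPZP"

Answer: P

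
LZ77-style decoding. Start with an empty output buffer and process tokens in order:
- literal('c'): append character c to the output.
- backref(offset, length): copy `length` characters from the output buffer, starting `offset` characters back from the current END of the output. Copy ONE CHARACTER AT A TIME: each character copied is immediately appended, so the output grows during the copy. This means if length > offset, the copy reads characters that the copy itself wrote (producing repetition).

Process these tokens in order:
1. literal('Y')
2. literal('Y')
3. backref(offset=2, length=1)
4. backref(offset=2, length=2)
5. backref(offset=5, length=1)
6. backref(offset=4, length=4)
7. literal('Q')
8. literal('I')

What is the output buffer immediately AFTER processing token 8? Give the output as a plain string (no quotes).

Answer: YYYYYYYYYYQI

Derivation:
Token 1: literal('Y'). Output: "Y"
Token 2: literal('Y'). Output: "YY"
Token 3: backref(off=2, len=1). Copied 'Y' from pos 0. Output: "YYY"
Token 4: backref(off=2, len=2). Copied 'YY' from pos 1. Output: "YYYYY"
Token 5: backref(off=5, len=1). Copied 'Y' from pos 0. Output: "YYYYYY"
Token 6: backref(off=4, len=4). Copied 'YYYY' from pos 2. Output: "YYYYYYYYYY"
Token 7: literal('Q'). Output: "YYYYYYYYYYQ"
Token 8: literal('I'). Output: "YYYYYYYYYYQI"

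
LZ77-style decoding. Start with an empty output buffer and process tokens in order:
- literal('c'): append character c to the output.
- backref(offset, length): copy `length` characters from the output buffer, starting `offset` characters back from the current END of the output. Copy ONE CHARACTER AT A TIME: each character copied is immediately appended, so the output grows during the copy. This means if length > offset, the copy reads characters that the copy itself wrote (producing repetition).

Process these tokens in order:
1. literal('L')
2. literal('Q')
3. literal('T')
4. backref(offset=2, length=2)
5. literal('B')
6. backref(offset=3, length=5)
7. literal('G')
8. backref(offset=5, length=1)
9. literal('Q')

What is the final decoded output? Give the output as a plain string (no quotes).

Token 1: literal('L'). Output: "L"
Token 2: literal('Q'). Output: "LQ"
Token 3: literal('T'). Output: "LQT"
Token 4: backref(off=2, len=2). Copied 'QT' from pos 1. Output: "LQTQT"
Token 5: literal('B'). Output: "LQTQTB"
Token 6: backref(off=3, len=5) (overlapping!). Copied 'QTBQT' from pos 3. Output: "LQTQTBQTBQT"
Token 7: literal('G'). Output: "LQTQTBQTBQTG"
Token 8: backref(off=5, len=1). Copied 'T' from pos 7. Output: "LQTQTBQTBQTGT"
Token 9: literal('Q'). Output: "LQTQTBQTBQTGTQ"

Answer: LQTQTBQTBQTGTQ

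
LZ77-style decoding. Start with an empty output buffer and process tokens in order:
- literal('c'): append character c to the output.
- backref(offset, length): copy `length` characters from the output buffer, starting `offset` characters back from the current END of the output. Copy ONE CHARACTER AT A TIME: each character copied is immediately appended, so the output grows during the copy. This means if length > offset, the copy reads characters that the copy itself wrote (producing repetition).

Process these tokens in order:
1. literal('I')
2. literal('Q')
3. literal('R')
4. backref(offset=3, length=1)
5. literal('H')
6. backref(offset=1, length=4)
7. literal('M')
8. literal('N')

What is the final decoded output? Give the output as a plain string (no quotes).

Token 1: literal('I'). Output: "I"
Token 2: literal('Q'). Output: "IQ"
Token 3: literal('R'). Output: "IQR"
Token 4: backref(off=3, len=1). Copied 'I' from pos 0. Output: "IQRI"
Token 5: literal('H'). Output: "IQRIH"
Token 6: backref(off=1, len=4) (overlapping!). Copied 'HHHH' from pos 4. Output: "IQRIHHHHH"
Token 7: literal('M'). Output: "IQRIHHHHHM"
Token 8: literal('N'). Output: "IQRIHHHHHMN"

Answer: IQRIHHHHHMN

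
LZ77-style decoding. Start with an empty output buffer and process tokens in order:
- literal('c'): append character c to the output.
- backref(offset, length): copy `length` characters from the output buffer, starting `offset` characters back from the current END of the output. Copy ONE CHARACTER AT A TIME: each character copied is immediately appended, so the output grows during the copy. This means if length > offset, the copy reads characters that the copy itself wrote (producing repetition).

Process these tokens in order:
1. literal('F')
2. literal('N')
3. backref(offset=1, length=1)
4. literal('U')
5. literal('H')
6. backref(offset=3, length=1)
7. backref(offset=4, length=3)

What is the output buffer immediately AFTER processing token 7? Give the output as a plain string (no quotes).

Answer: FNNUHNNUH

Derivation:
Token 1: literal('F'). Output: "F"
Token 2: literal('N'). Output: "FN"
Token 3: backref(off=1, len=1). Copied 'N' from pos 1. Output: "FNN"
Token 4: literal('U'). Output: "FNNU"
Token 5: literal('H'). Output: "FNNUH"
Token 6: backref(off=3, len=1). Copied 'N' from pos 2. Output: "FNNUHN"
Token 7: backref(off=4, len=3). Copied 'NUH' from pos 2. Output: "FNNUHNNUH"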